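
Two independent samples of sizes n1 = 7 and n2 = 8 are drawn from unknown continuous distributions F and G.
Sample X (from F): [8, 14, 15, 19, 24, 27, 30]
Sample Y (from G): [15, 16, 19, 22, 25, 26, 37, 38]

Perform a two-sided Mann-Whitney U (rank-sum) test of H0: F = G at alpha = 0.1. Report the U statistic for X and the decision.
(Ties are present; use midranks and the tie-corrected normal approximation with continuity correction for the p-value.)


Step 1: Combine and sort all 15 observations; assign midranks.
sorted (value, group): (8,X), (14,X), (15,X), (15,Y), (16,Y), (19,X), (19,Y), (22,Y), (24,X), (25,Y), (26,Y), (27,X), (30,X), (37,Y), (38,Y)
ranks: 8->1, 14->2, 15->3.5, 15->3.5, 16->5, 19->6.5, 19->6.5, 22->8, 24->9, 25->10, 26->11, 27->12, 30->13, 37->14, 38->15
Step 2: Rank sum for X: R1 = 1 + 2 + 3.5 + 6.5 + 9 + 12 + 13 = 47.
Step 3: U_X = R1 - n1(n1+1)/2 = 47 - 7*8/2 = 47 - 28 = 19.
       U_Y = n1*n2 - U_X = 56 - 19 = 37.
Step 4: Ties are present, so use the tie-corrected normal approximation (with continuity correction) for the p-value.
Step 5: p-value = 0.324405; compare to alpha = 0.1. fail to reject H0.

U_X = 19, p = 0.324405, fail to reject H0 at alpha = 0.1.


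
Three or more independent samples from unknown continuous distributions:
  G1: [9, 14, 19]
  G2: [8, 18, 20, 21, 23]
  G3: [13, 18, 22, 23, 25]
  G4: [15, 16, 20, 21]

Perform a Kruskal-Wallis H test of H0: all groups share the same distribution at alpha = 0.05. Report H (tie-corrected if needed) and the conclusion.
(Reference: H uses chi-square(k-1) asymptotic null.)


Step 1: Combine all N = 17 observations and assign midranks.
sorted (value, group, rank): (8,G2,1), (9,G1,2), (13,G3,3), (14,G1,4), (15,G4,5), (16,G4,6), (18,G2,7.5), (18,G3,7.5), (19,G1,9), (20,G2,10.5), (20,G4,10.5), (21,G2,12.5), (21,G4,12.5), (22,G3,14), (23,G2,15.5), (23,G3,15.5), (25,G3,17)
Step 2: Sum ranks within each group.
R_1 = 15 (n_1 = 3)
R_2 = 47 (n_2 = 5)
R_3 = 57 (n_3 = 5)
R_4 = 34 (n_4 = 4)
Step 3: H = 12/(N(N+1)) * sum(R_i^2/n_i) - 3(N+1)
     = 12/(17*18) * (15^2/3 + 47^2/5 + 57^2/5 + 34^2/4) - 3*18
     = 0.039216 * 1455.6 - 54
     = 3.082353.
Step 4: Ties present; correction factor C = 1 - 24/(17^3 - 17) = 0.995098. Corrected H = 3.082353 / 0.995098 = 3.097537.
Step 5: Under H0, H ~ chi^2(3); p-value = 0.376830.
Step 6: alpha = 0.05. fail to reject H0.

H = 3.0975, df = 3, p = 0.376830, fail to reject H0.


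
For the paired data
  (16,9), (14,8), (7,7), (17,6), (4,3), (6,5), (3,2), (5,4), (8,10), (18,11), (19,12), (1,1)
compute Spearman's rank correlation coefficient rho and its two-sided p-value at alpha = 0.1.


Step 1: Rank x and y separately (midranks; no ties here).
rank(x): 16->9, 14->8, 7->6, 17->10, 4->3, 6->5, 3->2, 5->4, 8->7, 18->11, 19->12, 1->1
rank(y): 9->9, 8->8, 7->7, 6->6, 3->3, 5->5, 2->2, 4->4, 10->10, 11->11, 12->12, 1->1
Step 2: d_i = R_x(i) - R_y(i); compute d_i^2.
  (9-9)^2=0, (8-8)^2=0, (6-7)^2=1, (10-6)^2=16, (3-3)^2=0, (5-5)^2=0, (2-2)^2=0, (4-4)^2=0, (7-10)^2=9, (11-11)^2=0, (12-12)^2=0, (1-1)^2=0
sum(d^2) = 26.
Step 3: rho = 1 - 6*26 / (12*(12^2 - 1)) = 1 - 156/1716 = 0.909091.
Step 4: Under H0, t = rho * sqrt((n-2)/(1-rho^2)) = 6.9007 ~ t(10).
Step 5: Two-sided p-value from the t-distribution with 10 df = 0.000042.
Step 6: alpha = 0.1. reject H0.

rho = 0.9091, p = 0.000042, reject H0 at alpha = 0.1.


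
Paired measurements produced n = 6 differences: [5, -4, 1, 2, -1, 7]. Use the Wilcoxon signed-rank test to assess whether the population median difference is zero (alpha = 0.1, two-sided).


Step 1: Drop any zero differences (none here) and take |d_i|.
|d| = [5, 4, 1, 2, 1, 7]
Step 2: Midrank |d_i| (ties get averaged ranks).
ranks: |5|->5, |4|->4, |1|->1.5, |2|->3, |1|->1.5, |7|->6
Step 3: Attach original signs; sum ranks with positive sign and with negative sign.
W+ = 5 + 1.5 + 3 + 6 = 15.5
W- = 4 + 1.5 = 5.5
(Check: W+ + W- = 21 should equal n(n+1)/2 = 21.)
Step 4: Test statistic W = min(W+, W-) = 5.5.
Step 5: Ties in |d|, so use the tie-corrected normal approximation.
        E[W] = n(n+1)/4 = 6*7/4 = 10.5.
        Tie groups: |d|=1 (t=2); sum(t^3 - t) = 6.
        Var[W] = n(n+1)(2n+1)/24 - sum(t^3-t)/48 = 546/24 - 6/48 = 22.625.
        z = (W - E[W]) / sqrt(Var[W]) = (5.5 - 10.5) / 4.7566 = -1.0512.
        Two-sided p = 2*Phi(z) = 0.293177.
Step 6: alpha = 0.1. fail to reject H0.

W+ = 15.5, W- = 5.5, W = min = 5.5, p = 0.293177, fail to reject H0.


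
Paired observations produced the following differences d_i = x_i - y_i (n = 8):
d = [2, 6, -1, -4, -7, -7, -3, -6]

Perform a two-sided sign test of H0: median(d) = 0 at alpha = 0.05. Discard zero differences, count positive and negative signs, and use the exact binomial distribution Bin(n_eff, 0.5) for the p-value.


Step 1: Discard zero differences. Original n = 8; n_eff = number of nonzero differences = 8.
Nonzero differences (with sign): +2, +6, -1, -4, -7, -7, -3, -6
Step 2: Count signs: positive = 2, negative = 6.
Step 3: Under H0: P(positive) = 0.5, so the number of positives S ~ Bin(8, 0.5).
Step 4: Two-sided exact p-value = sum of Bin(8,0.5) probabilities at or below the observed probability = 0.289062.
Step 5: alpha = 0.05. fail to reject H0.

n_eff = 8, pos = 2, neg = 6, p = 0.289062, fail to reject H0.


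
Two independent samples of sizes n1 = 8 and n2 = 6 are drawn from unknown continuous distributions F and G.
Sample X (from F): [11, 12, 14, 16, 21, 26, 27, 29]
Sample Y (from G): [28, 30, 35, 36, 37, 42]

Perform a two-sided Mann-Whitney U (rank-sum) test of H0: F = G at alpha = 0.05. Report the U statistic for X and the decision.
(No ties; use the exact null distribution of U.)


Step 1: Combine and sort all 14 observations; assign midranks.
sorted (value, group): (11,X), (12,X), (14,X), (16,X), (21,X), (26,X), (27,X), (28,Y), (29,X), (30,Y), (35,Y), (36,Y), (37,Y), (42,Y)
ranks: 11->1, 12->2, 14->3, 16->4, 21->5, 26->6, 27->7, 28->8, 29->9, 30->10, 35->11, 36->12, 37->13, 42->14
Step 2: Rank sum for X: R1 = 1 + 2 + 3 + 4 + 5 + 6 + 7 + 9 = 37.
Step 3: U_X = R1 - n1(n1+1)/2 = 37 - 8*9/2 = 37 - 36 = 1.
       U_Y = n1*n2 - U_X = 48 - 1 = 47.
Step 4: No ties, so the exact null distribution of U (based on enumerating the C(14,8) = 3003 equally likely rank assignments) gives the two-sided p-value.
Step 5: p-value = 0.001332; compare to alpha = 0.05. reject H0.

U_X = 1, p = 0.001332, reject H0 at alpha = 0.05.


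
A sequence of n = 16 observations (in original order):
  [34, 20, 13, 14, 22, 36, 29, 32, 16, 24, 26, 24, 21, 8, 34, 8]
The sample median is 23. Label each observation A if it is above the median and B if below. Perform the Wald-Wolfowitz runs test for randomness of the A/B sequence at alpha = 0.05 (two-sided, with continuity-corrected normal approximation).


Step 1: Compute median = 23; label A = above, B = below.
Labels in order: ABBBBAAABAAABBAB  (n_A = 8, n_B = 8)
Step 2: Count runs R = 8.
Step 3: Under H0 (random ordering), E[R] = 2*n_A*n_B/(n_A+n_B) + 1 = 2*8*8/16 + 1 = 9.0000.
        Var[R] = 2*n_A*n_B*(2*n_A*n_B - n_A - n_B) / ((n_A+n_B)^2 * (n_A+n_B-1)) = 14336/3840 = 3.7333.
        SD[R] = 1.9322.
Step 4: Continuity-corrected z = (R + 0.5 - E[R]) / SD[R] = (8 + 0.5 - 9.0000) / 1.9322 = -0.2588.
Step 5: Two-sided p-value via normal approximation = 2*(1 - Phi(|z|)) = 0.795809.
Step 6: alpha = 0.05. fail to reject H0.

R = 8, z = -0.2588, p = 0.795809, fail to reject H0.


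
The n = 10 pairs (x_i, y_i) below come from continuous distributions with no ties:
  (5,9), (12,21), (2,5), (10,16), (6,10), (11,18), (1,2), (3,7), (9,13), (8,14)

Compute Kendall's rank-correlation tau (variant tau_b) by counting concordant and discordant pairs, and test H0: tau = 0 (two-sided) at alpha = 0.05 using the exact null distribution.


Step 1: Enumerate the 45 unordered pairs (i,j) with i<j and classify each by sign(x_j-x_i) * sign(y_j-y_i).
  (1,2):dx=+7,dy=+12->C; (1,3):dx=-3,dy=-4->C; (1,4):dx=+5,dy=+7->C; (1,5):dx=+1,dy=+1->C
  (1,6):dx=+6,dy=+9->C; (1,7):dx=-4,dy=-7->C; (1,8):dx=-2,dy=-2->C; (1,9):dx=+4,dy=+4->C
  (1,10):dx=+3,dy=+5->C; (2,3):dx=-10,dy=-16->C; (2,4):dx=-2,dy=-5->C; (2,5):dx=-6,dy=-11->C
  (2,6):dx=-1,dy=-3->C; (2,7):dx=-11,dy=-19->C; (2,8):dx=-9,dy=-14->C; (2,9):dx=-3,dy=-8->C
  (2,10):dx=-4,dy=-7->C; (3,4):dx=+8,dy=+11->C; (3,5):dx=+4,dy=+5->C; (3,6):dx=+9,dy=+13->C
  (3,7):dx=-1,dy=-3->C; (3,8):dx=+1,dy=+2->C; (3,9):dx=+7,dy=+8->C; (3,10):dx=+6,dy=+9->C
  (4,5):dx=-4,dy=-6->C; (4,6):dx=+1,dy=+2->C; (4,7):dx=-9,dy=-14->C; (4,8):dx=-7,dy=-9->C
  (4,9):dx=-1,dy=-3->C; (4,10):dx=-2,dy=-2->C; (5,6):dx=+5,dy=+8->C; (5,7):dx=-5,dy=-8->C
  (5,8):dx=-3,dy=-3->C; (5,9):dx=+3,dy=+3->C; (5,10):dx=+2,dy=+4->C; (6,7):dx=-10,dy=-16->C
  (6,8):dx=-8,dy=-11->C; (6,9):dx=-2,dy=-5->C; (6,10):dx=-3,dy=-4->C; (7,8):dx=+2,dy=+5->C
  (7,9):dx=+8,dy=+11->C; (7,10):dx=+7,dy=+12->C; (8,9):dx=+6,dy=+6->C; (8,10):dx=+5,dy=+7->C
  (9,10):dx=-1,dy=+1->D
Step 2: C = 44, D = 1, total pairs = 45.
Step 3: tau = (C - D)/(n(n-1)/2) = (44 - 1)/45 = 0.955556.
Step 4: Exact two-sided p-value (enumerate n! = 3628800 permutations of y under H0): p = 0.000006.
Step 5: alpha = 0.05. reject H0.

tau_b = 0.9556 (C=44, D=1), p = 0.000006, reject H0.


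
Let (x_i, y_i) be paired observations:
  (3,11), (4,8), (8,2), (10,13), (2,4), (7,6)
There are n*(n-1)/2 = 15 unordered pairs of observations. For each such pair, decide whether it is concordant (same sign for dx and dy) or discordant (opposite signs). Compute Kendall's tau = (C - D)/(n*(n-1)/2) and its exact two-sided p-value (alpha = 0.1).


Step 1: Enumerate the 15 unordered pairs (i,j) with i<j and classify each by sign(x_j-x_i) * sign(y_j-y_i).
  (1,2):dx=+1,dy=-3->D; (1,3):dx=+5,dy=-9->D; (1,4):dx=+7,dy=+2->C; (1,5):dx=-1,dy=-7->C
  (1,6):dx=+4,dy=-5->D; (2,3):dx=+4,dy=-6->D; (2,4):dx=+6,dy=+5->C; (2,5):dx=-2,dy=-4->C
  (2,6):dx=+3,dy=-2->D; (3,4):dx=+2,dy=+11->C; (3,5):dx=-6,dy=+2->D; (3,6):dx=-1,dy=+4->D
  (4,5):dx=-8,dy=-9->C; (4,6):dx=-3,dy=-7->C; (5,6):dx=+5,dy=+2->C
Step 2: C = 8, D = 7, total pairs = 15.
Step 3: tau = (C - D)/(n(n-1)/2) = (8 - 7)/15 = 0.066667.
Step 4: Exact two-sided p-value (enumerate n! = 720 permutations of y under H0): p = 1.000000.
Step 5: alpha = 0.1. fail to reject H0.

tau_b = 0.0667 (C=8, D=7), p = 1.000000, fail to reject H0.


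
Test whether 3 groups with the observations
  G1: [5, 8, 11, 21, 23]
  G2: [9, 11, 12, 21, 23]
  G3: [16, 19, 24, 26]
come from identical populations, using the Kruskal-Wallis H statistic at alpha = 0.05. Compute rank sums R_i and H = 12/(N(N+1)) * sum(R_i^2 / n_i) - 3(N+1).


Step 1: Combine all N = 14 observations and assign midranks.
sorted (value, group, rank): (5,G1,1), (8,G1,2), (9,G2,3), (11,G1,4.5), (11,G2,4.5), (12,G2,6), (16,G3,7), (19,G3,8), (21,G1,9.5), (21,G2,9.5), (23,G1,11.5), (23,G2,11.5), (24,G3,13), (26,G3,14)
Step 2: Sum ranks within each group.
R_1 = 28.5 (n_1 = 5)
R_2 = 34.5 (n_2 = 5)
R_3 = 42 (n_3 = 4)
Step 3: H = 12/(N(N+1)) * sum(R_i^2/n_i) - 3(N+1)
     = 12/(14*15) * (28.5^2/5 + 34.5^2/5 + 42^2/4) - 3*15
     = 0.057143 * 841.5 - 45
     = 3.085714.
Step 4: Ties present; correction factor C = 1 - 18/(14^3 - 14) = 0.993407. Corrected H = 3.085714 / 0.993407 = 3.106195.
Step 5: Under H0, H ~ chi^2(2); p-value = 0.211592.
Step 6: alpha = 0.05. fail to reject H0.

H = 3.1062, df = 2, p = 0.211592, fail to reject H0.


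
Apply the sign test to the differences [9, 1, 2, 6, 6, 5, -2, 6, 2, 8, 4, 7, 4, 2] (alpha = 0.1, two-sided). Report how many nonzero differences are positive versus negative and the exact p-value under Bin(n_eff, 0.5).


Step 1: Discard zero differences. Original n = 14; n_eff = number of nonzero differences = 14.
Nonzero differences (with sign): +9, +1, +2, +6, +6, +5, -2, +6, +2, +8, +4, +7, +4, +2
Step 2: Count signs: positive = 13, negative = 1.
Step 3: Under H0: P(positive) = 0.5, so the number of positives S ~ Bin(14, 0.5).
Step 4: Two-sided exact p-value = sum of Bin(14,0.5) probabilities at or below the observed probability = 0.001831.
Step 5: alpha = 0.1. reject H0.

n_eff = 14, pos = 13, neg = 1, p = 0.001831, reject H0.


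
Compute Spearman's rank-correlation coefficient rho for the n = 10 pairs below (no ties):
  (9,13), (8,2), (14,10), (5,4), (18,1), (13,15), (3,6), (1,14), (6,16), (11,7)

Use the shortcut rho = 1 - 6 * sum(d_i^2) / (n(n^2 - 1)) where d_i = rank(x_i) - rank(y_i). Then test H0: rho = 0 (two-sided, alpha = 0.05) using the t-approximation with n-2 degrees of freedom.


Step 1: Rank x and y separately (midranks; no ties here).
rank(x): 9->6, 8->5, 14->9, 5->3, 18->10, 13->8, 3->2, 1->1, 6->4, 11->7
rank(y): 13->7, 2->2, 10->6, 4->3, 1->1, 15->9, 6->4, 14->8, 16->10, 7->5
Step 2: d_i = R_x(i) - R_y(i); compute d_i^2.
  (6-7)^2=1, (5-2)^2=9, (9-6)^2=9, (3-3)^2=0, (10-1)^2=81, (8-9)^2=1, (2-4)^2=4, (1-8)^2=49, (4-10)^2=36, (7-5)^2=4
sum(d^2) = 194.
Step 3: rho = 1 - 6*194 / (10*(10^2 - 1)) = 1 - 1164/990 = -0.175758.
Step 4: Under H0, t = rho * sqrt((n-2)/(1-rho^2)) = -0.5050 ~ t(8).
Step 5: Two-sided p-value from the t-distribution with 8 df = 0.627188.
Step 6: alpha = 0.05. fail to reject H0.

rho = -0.1758, p = 0.627188, fail to reject H0 at alpha = 0.05.


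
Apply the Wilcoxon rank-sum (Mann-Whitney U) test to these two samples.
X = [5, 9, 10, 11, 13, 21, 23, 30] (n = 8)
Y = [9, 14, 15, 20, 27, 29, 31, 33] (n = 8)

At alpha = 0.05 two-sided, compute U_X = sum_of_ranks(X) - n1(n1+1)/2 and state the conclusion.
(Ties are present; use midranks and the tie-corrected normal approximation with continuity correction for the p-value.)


Step 1: Combine and sort all 16 observations; assign midranks.
sorted (value, group): (5,X), (9,X), (9,Y), (10,X), (11,X), (13,X), (14,Y), (15,Y), (20,Y), (21,X), (23,X), (27,Y), (29,Y), (30,X), (31,Y), (33,Y)
ranks: 5->1, 9->2.5, 9->2.5, 10->4, 11->5, 13->6, 14->7, 15->8, 20->9, 21->10, 23->11, 27->12, 29->13, 30->14, 31->15, 33->16
Step 2: Rank sum for X: R1 = 1 + 2.5 + 4 + 5 + 6 + 10 + 11 + 14 = 53.5.
Step 3: U_X = R1 - n1(n1+1)/2 = 53.5 - 8*9/2 = 53.5 - 36 = 17.5.
       U_Y = n1*n2 - U_X = 64 - 17.5 = 46.5.
Step 4: Ties are present, so use the tie-corrected normal approximation (with continuity correction) for the p-value.
Step 5: p-value = 0.141189; compare to alpha = 0.05. fail to reject H0.

U_X = 17.5, p = 0.141189, fail to reject H0 at alpha = 0.05.


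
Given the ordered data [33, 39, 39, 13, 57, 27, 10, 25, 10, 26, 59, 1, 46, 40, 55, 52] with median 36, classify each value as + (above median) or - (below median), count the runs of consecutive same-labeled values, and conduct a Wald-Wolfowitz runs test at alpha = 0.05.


Step 1: Compute median = 36; label A = above, B = below.
Labels in order: BAABABBBBBABAAAA  (n_A = 8, n_B = 8)
Step 2: Count runs R = 8.
Step 3: Under H0 (random ordering), E[R] = 2*n_A*n_B/(n_A+n_B) + 1 = 2*8*8/16 + 1 = 9.0000.
        Var[R] = 2*n_A*n_B*(2*n_A*n_B - n_A - n_B) / ((n_A+n_B)^2 * (n_A+n_B-1)) = 14336/3840 = 3.7333.
        SD[R] = 1.9322.
Step 4: Continuity-corrected z = (R + 0.5 - E[R]) / SD[R] = (8 + 0.5 - 9.0000) / 1.9322 = -0.2588.
Step 5: Two-sided p-value via normal approximation = 2*(1 - Phi(|z|)) = 0.795809.
Step 6: alpha = 0.05. fail to reject H0.

R = 8, z = -0.2588, p = 0.795809, fail to reject H0.


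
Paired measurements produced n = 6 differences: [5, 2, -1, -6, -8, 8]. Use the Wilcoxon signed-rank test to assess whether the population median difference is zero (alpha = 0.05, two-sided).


Step 1: Drop any zero differences (none here) and take |d_i|.
|d| = [5, 2, 1, 6, 8, 8]
Step 2: Midrank |d_i| (ties get averaged ranks).
ranks: |5|->3, |2|->2, |1|->1, |6|->4, |8|->5.5, |8|->5.5
Step 3: Attach original signs; sum ranks with positive sign and with negative sign.
W+ = 3 + 2 + 5.5 = 10.5
W- = 1 + 4 + 5.5 = 10.5
(Check: W+ + W- = 21 should equal n(n+1)/2 = 21.)
Step 4: Test statistic W = min(W+, W-) = 10.5.
Step 5: Ties in |d|, so use the tie-corrected normal approximation.
        E[W] = n(n+1)/4 = 6*7/4 = 10.5.
        Tie groups: |d|=8 (t=2); sum(t^3 - t) = 6.
        Var[W] = n(n+1)(2n+1)/24 - sum(t^3-t)/48 = 546/24 - 6/48 = 22.625.
        z = (W - E[W]) / sqrt(Var[W]) = (10.5 - 10.5) / 4.7566 = 0.0000.
        Two-sided p = 2*Phi(z) = 1.000000.
Step 6: alpha = 0.05. fail to reject H0.

W+ = 10.5, W- = 10.5, W = min = 10.5, p = 1.000000, fail to reject H0.


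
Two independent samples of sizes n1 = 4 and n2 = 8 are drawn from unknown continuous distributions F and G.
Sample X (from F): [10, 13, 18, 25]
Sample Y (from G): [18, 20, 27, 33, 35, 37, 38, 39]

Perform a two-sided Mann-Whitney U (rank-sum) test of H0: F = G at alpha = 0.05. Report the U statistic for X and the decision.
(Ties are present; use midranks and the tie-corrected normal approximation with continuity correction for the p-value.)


Step 1: Combine and sort all 12 observations; assign midranks.
sorted (value, group): (10,X), (13,X), (18,X), (18,Y), (20,Y), (25,X), (27,Y), (33,Y), (35,Y), (37,Y), (38,Y), (39,Y)
ranks: 10->1, 13->2, 18->3.5, 18->3.5, 20->5, 25->6, 27->7, 33->8, 35->9, 37->10, 38->11, 39->12
Step 2: Rank sum for X: R1 = 1 + 2 + 3.5 + 6 = 12.5.
Step 3: U_X = R1 - n1(n1+1)/2 = 12.5 - 4*5/2 = 12.5 - 10 = 2.5.
       U_Y = n1*n2 - U_X = 32 - 2.5 = 29.5.
Step 4: Ties are present, so use the tie-corrected normal approximation (with continuity correction) for the p-value.
Step 5: p-value = 0.026980; compare to alpha = 0.05. reject H0.

U_X = 2.5, p = 0.026980, reject H0 at alpha = 0.05.


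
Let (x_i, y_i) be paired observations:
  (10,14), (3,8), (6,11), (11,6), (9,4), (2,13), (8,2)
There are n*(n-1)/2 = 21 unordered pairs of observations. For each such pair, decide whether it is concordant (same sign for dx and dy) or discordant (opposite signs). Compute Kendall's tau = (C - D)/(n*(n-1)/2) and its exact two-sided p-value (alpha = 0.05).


Step 1: Enumerate the 21 unordered pairs (i,j) with i<j and classify each by sign(x_j-x_i) * sign(y_j-y_i).
  (1,2):dx=-7,dy=-6->C; (1,3):dx=-4,dy=-3->C; (1,4):dx=+1,dy=-8->D; (1,5):dx=-1,dy=-10->C
  (1,6):dx=-8,dy=-1->C; (1,7):dx=-2,dy=-12->C; (2,3):dx=+3,dy=+3->C; (2,4):dx=+8,dy=-2->D
  (2,5):dx=+6,dy=-4->D; (2,6):dx=-1,dy=+5->D; (2,7):dx=+5,dy=-6->D; (3,4):dx=+5,dy=-5->D
  (3,5):dx=+3,dy=-7->D; (3,6):dx=-4,dy=+2->D; (3,7):dx=+2,dy=-9->D; (4,5):dx=-2,dy=-2->C
  (4,6):dx=-9,dy=+7->D; (4,7):dx=-3,dy=-4->C; (5,6):dx=-7,dy=+9->D; (5,7):dx=-1,dy=-2->C
  (6,7):dx=+6,dy=-11->D
Step 2: C = 9, D = 12, total pairs = 21.
Step 3: tau = (C - D)/(n(n-1)/2) = (9 - 12)/21 = -0.142857.
Step 4: Exact two-sided p-value (enumerate n! = 5040 permutations of y under H0): p = 0.772619.
Step 5: alpha = 0.05. fail to reject H0.

tau_b = -0.1429 (C=9, D=12), p = 0.772619, fail to reject H0.


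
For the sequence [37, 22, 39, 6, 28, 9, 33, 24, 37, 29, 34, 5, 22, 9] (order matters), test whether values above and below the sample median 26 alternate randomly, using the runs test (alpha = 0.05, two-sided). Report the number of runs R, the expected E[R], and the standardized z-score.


Step 1: Compute median = 26; label A = above, B = below.
Labels in order: ABABABABAAABBB  (n_A = 7, n_B = 7)
Step 2: Count runs R = 10.
Step 3: Under H0 (random ordering), E[R] = 2*n_A*n_B/(n_A+n_B) + 1 = 2*7*7/14 + 1 = 8.0000.
        Var[R] = 2*n_A*n_B*(2*n_A*n_B - n_A - n_B) / ((n_A+n_B)^2 * (n_A+n_B-1)) = 8232/2548 = 3.2308.
        SD[R] = 1.7974.
Step 4: Continuity-corrected z = (R - 0.5 - E[R]) / SD[R] = (10 - 0.5 - 8.0000) / 1.7974 = 0.8345.
Step 5: Two-sided p-value via normal approximation = 2*(1 - Phi(|z|)) = 0.403986.
Step 6: alpha = 0.05. fail to reject H0.

R = 10, z = 0.8345, p = 0.403986, fail to reject H0.


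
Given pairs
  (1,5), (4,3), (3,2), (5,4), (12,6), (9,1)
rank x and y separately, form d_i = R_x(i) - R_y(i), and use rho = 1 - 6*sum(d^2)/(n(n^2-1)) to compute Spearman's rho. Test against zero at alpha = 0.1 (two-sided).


Step 1: Rank x and y separately (midranks; no ties here).
rank(x): 1->1, 4->3, 3->2, 5->4, 12->6, 9->5
rank(y): 5->5, 3->3, 2->2, 4->4, 6->6, 1->1
Step 2: d_i = R_x(i) - R_y(i); compute d_i^2.
  (1-5)^2=16, (3-3)^2=0, (2-2)^2=0, (4-4)^2=0, (6-6)^2=0, (5-1)^2=16
sum(d^2) = 32.
Step 3: rho = 1 - 6*32 / (6*(6^2 - 1)) = 1 - 192/210 = 0.085714.
Step 4: Under H0, t = rho * sqrt((n-2)/(1-rho^2)) = 0.1721 ~ t(4).
Step 5: Two-sided p-value from the t-distribution with 4 df = 0.871743.
Step 6: alpha = 0.1. fail to reject H0.

rho = 0.0857, p = 0.871743, fail to reject H0 at alpha = 0.1.


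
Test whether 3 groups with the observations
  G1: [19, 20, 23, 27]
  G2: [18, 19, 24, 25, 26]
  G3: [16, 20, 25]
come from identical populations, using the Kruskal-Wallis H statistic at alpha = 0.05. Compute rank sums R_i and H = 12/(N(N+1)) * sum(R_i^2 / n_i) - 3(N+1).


Step 1: Combine all N = 12 observations and assign midranks.
sorted (value, group, rank): (16,G3,1), (18,G2,2), (19,G1,3.5), (19,G2,3.5), (20,G1,5.5), (20,G3,5.5), (23,G1,7), (24,G2,8), (25,G2,9.5), (25,G3,9.5), (26,G2,11), (27,G1,12)
Step 2: Sum ranks within each group.
R_1 = 28 (n_1 = 4)
R_2 = 34 (n_2 = 5)
R_3 = 16 (n_3 = 3)
Step 3: H = 12/(N(N+1)) * sum(R_i^2/n_i) - 3(N+1)
     = 12/(12*13) * (28^2/4 + 34^2/5 + 16^2/3) - 3*13
     = 0.076923 * 512.533 - 39
     = 0.425641.
Step 4: Ties present; correction factor C = 1 - 18/(12^3 - 12) = 0.989510. Corrected H = 0.425641 / 0.989510 = 0.430153.
Step 5: Under H0, H ~ chi^2(2); p-value = 0.806480.
Step 6: alpha = 0.05. fail to reject H0.

H = 0.4302, df = 2, p = 0.806480, fail to reject H0.


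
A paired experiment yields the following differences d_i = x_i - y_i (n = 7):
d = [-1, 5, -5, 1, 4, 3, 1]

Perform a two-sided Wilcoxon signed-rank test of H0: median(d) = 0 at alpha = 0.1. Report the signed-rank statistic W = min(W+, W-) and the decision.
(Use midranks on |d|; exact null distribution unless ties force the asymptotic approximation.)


Step 1: Drop any zero differences (none here) and take |d_i|.
|d| = [1, 5, 5, 1, 4, 3, 1]
Step 2: Midrank |d_i| (ties get averaged ranks).
ranks: |1|->2, |5|->6.5, |5|->6.5, |1|->2, |4|->5, |3|->4, |1|->2
Step 3: Attach original signs; sum ranks with positive sign and with negative sign.
W+ = 6.5 + 2 + 5 + 4 + 2 = 19.5
W- = 2 + 6.5 = 8.5
(Check: W+ + W- = 28 should equal n(n+1)/2 = 28.)
Step 4: Test statistic W = min(W+, W-) = 8.5.
Step 5: Ties in |d|, so use the tie-corrected normal approximation.
        E[W] = n(n+1)/4 = 7*8/4 = 14.
        Tie groups: |d|=1 (t=3), |d|=5 (t=2); sum(t^3 - t) = 30.
        Var[W] = n(n+1)(2n+1)/24 - sum(t^3-t)/48 = 840/24 - 30/48 = 34.375.
        z = (W - E[W]) / sqrt(Var[W]) = (8.5 - 14) / 5.8630 = -0.9381.
        Two-sided p = 2*Phi(z) = 0.348202.
Step 6: alpha = 0.1. fail to reject H0.

W+ = 19.5, W- = 8.5, W = min = 8.5, p = 0.348202, fail to reject H0.


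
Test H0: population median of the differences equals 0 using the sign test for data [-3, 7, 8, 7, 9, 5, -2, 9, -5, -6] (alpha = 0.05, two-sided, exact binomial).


Step 1: Discard zero differences. Original n = 10; n_eff = number of nonzero differences = 10.
Nonzero differences (with sign): -3, +7, +8, +7, +9, +5, -2, +9, -5, -6
Step 2: Count signs: positive = 6, negative = 4.
Step 3: Under H0: P(positive) = 0.5, so the number of positives S ~ Bin(10, 0.5).
Step 4: Two-sided exact p-value = sum of Bin(10,0.5) probabilities at or below the observed probability = 0.753906.
Step 5: alpha = 0.05. fail to reject H0.

n_eff = 10, pos = 6, neg = 4, p = 0.753906, fail to reject H0.


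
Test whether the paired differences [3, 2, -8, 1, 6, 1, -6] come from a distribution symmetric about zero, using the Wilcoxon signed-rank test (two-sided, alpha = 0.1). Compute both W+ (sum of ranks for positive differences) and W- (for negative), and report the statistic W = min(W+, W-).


Step 1: Drop any zero differences (none here) and take |d_i|.
|d| = [3, 2, 8, 1, 6, 1, 6]
Step 2: Midrank |d_i| (ties get averaged ranks).
ranks: |3|->4, |2|->3, |8|->7, |1|->1.5, |6|->5.5, |1|->1.5, |6|->5.5
Step 3: Attach original signs; sum ranks with positive sign and with negative sign.
W+ = 4 + 3 + 1.5 + 5.5 + 1.5 = 15.5
W- = 7 + 5.5 = 12.5
(Check: W+ + W- = 28 should equal n(n+1)/2 = 28.)
Step 4: Test statistic W = min(W+, W-) = 12.5.
Step 5: Ties in |d|, so use the tie-corrected normal approximation.
        E[W] = n(n+1)/4 = 7*8/4 = 14.
        Tie groups: |d|=1 (t=2), |d|=6 (t=2); sum(t^3 - t) = 12.
        Var[W] = n(n+1)(2n+1)/24 - sum(t^3-t)/48 = 840/24 - 12/48 = 34.75.
        z = (W - E[W]) / sqrt(Var[W]) = (12.5 - 14) / 5.8949 = -0.2545.
        Two-sided p = 2*Phi(z) = 0.799143.
Step 6: alpha = 0.1. fail to reject H0.

W+ = 15.5, W- = 12.5, W = min = 12.5, p = 0.799143, fail to reject H0.


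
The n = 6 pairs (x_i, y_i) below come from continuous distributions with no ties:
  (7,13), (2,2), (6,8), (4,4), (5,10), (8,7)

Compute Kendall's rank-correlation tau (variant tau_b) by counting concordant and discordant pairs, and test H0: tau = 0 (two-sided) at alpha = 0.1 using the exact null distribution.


Step 1: Enumerate the 15 unordered pairs (i,j) with i<j and classify each by sign(x_j-x_i) * sign(y_j-y_i).
  (1,2):dx=-5,dy=-11->C; (1,3):dx=-1,dy=-5->C; (1,4):dx=-3,dy=-9->C; (1,5):dx=-2,dy=-3->C
  (1,6):dx=+1,dy=-6->D; (2,3):dx=+4,dy=+6->C; (2,4):dx=+2,dy=+2->C; (2,5):dx=+3,dy=+8->C
  (2,6):dx=+6,dy=+5->C; (3,4):dx=-2,dy=-4->C; (3,5):dx=-1,dy=+2->D; (3,6):dx=+2,dy=-1->D
  (4,5):dx=+1,dy=+6->C; (4,6):dx=+4,dy=+3->C; (5,6):dx=+3,dy=-3->D
Step 2: C = 11, D = 4, total pairs = 15.
Step 3: tau = (C - D)/(n(n-1)/2) = (11 - 4)/15 = 0.466667.
Step 4: Exact two-sided p-value (enumerate n! = 720 permutations of y under H0): p = 0.272222.
Step 5: alpha = 0.1. fail to reject H0.

tau_b = 0.4667 (C=11, D=4), p = 0.272222, fail to reject H0.


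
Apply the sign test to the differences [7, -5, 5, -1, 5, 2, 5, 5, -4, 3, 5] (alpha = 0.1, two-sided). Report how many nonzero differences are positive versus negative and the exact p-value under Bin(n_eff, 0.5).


Step 1: Discard zero differences. Original n = 11; n_eff = number of nonzero differences = 11.
Nonzero differences (with sign): +7, -5, +5, -1, +5, +2, +5, +5, -4, +3, +5
Step 2: Count signs: positive = 8, negative = 3.
Step 3: Under H0: P(positive) = 0.5, so the number of positives S ~ Bin(11, 0.5).
Step 4: Two-sided exact p-value = sum of Bin(11,0.5) probabilities at or below the observed probability = 0.226562.
Step 5: alpha = 0.1. fail to reject H0.

n_eff = 11, pos = 8, neg = 3, p = 0.226562, fail to reject H0.


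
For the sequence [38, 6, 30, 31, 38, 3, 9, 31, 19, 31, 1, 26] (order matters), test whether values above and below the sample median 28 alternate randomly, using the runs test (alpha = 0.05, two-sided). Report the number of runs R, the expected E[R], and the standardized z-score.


Step 1: Compute median = 28; label A = above, B = below.
Labels in order: ABAAABBABABB  (n_A = 6, n_B = 6)
Step 2: Count runs R = 8.
Step 3: Under H0 (random ordering), E[R] = 2*n_A*n_B/(n_A+n_B) + 1 = 2*6*6/12 + 1 = 7.0000.
        Var[R] = 2*n_A*n_B*(2*n_A*n_B - n_A - n_B) / ((n_A+n_B)^2 * (n_A+n_B-1)) = 4320/1584 = 2.7273.
        SD[R] = 1.6514.
Step 4: Continuity-corrected z = (R - 0.5 - E[R]) / SD[R] = (8 - 0.5 - 7.0000) / 1.6514 = 0.3028.
Step 5: Two-sided p-value via normal approximation = 2*(1 - Phi(|z|)) = 0.762069.
Step 6: alpha = 0.05. fail to reject H0.

R = 8, z = 0.3028, p = 0.762069, fail to reject H0.


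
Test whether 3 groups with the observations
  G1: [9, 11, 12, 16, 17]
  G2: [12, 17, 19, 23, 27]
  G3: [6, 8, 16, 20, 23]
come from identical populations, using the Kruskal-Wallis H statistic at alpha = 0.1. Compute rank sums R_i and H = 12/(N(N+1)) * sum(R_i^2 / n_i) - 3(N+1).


Step 1: Combine all N = 15 observations and assign midranks.
sorted (value, group, rank): (6,G3,1), (8,G3,2), (9,G1,3), (11,G1,4), (12,G1,5.5), (12,G2,5.5), (16,G1,7.5), (16,G3,7.5), (17,G1,9.5), (17,G2,9.5), (19,G2,11), (20,G3,12), (23,G2,13.5), (23,G3,13.5), (27,G2,15)
Step 2: Sum ranks within each group.
R_1 = 29.5 (n_1 = 5)
R_2 = 54.5 (n_2 = 5)
R_3 = 36 (n_3 = 5)
Step 3: H = 12/(N(N+1)) * sum(R_i^2/n_i) - 3(N+1)
     = 12/(15*16) * (29.5^2/5 + 54.5^2/5 + 36^2/5) - 3*16
     = 0.050000 * 1027.3 - 48
     = 3.365000.
Step 4: Ties present; correction factor C = 1 - 24/(15^3 - 15) = 0.992857. Corrected H = 3.365000 / 0.992857 = 3.389209.
Step 5: Under H0, H ~ chi^2(2); p-value = 0.183672.
Step 6: alpha = 0.1. fail to reject H0.

H = 3.3892, df = 2, p = 0.183672, fail to reject H0.


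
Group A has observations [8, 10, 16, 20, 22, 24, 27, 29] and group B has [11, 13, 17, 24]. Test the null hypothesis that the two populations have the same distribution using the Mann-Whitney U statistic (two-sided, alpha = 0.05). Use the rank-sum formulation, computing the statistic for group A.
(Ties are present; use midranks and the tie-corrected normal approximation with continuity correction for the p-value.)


Step 1: Combine and sort all 12 observations; assign midranks.
sorted (value, group): (8,X), (10,X), (11,Y), (13,Y), (16,X), (17,Y), (20,X), (22,X), (24,X), (24,Y), (27,X), (29,X)
ranks: 8->1, 10->2, 11->3, 13->4, 16->5, 17->6, 20->7, 22->8, 24->9.5, 24->9.5, 27->11, 29->12
Step 2: Rank sum for X: R1 = 1 + 2 + 5 + 7 + 8 + 9.5 + 11 + 12 = 55.5.
Step 3: U_X = R1 - n1(n1+1)/2 = 55.5 - 8*9/2 = 55.5 - 36 = 19.5.
       U_Y = n1*n2 - U_X = 32 - 19.5 = 12.5.
Step 4: Ties are present, so use the tie-corrected normal approximation (with continuity correction) for the p-value.
Step 5: p-value = 0.609759; compare to alpha = 0.05. fail to reject H0.

U_X = 19.5, p = 0.609759, fail to reject H0 at alpha = 0.05.


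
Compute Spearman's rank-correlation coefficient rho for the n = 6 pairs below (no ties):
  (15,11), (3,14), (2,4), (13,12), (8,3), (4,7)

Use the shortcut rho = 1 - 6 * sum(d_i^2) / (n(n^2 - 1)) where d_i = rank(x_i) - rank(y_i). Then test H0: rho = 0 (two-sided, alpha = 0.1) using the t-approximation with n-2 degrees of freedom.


Step 1: Rank x and y separately (midranks; no ties here).
rank(x): 15->6, 3->2, 2->1, 13->5, 8->4, 4->3
rank(y): 11->4, 14->6, 4->2, 12->5, 3->1, 7->3
Step 2: d_i = R_x(i) - R_y(i); compute d_i^2.
  (6-4)^2=4, (2-6)^2=16, (1-2)^2=1, (5-5)^2=0, (4-1)^2=9, (3-3)^2=0
sum(d^2) = 30.
Step 3: rho = 1 - 6*30 / (6*(6^2 - 1)) = 1 - 180/210 = 0.142857.
Step 4: Under H0, t = rho * sqrt((n-2)/(1-rho^2)) = 0.2887 ~ t(4).
Step 5: Two-sided p-value from the t-distribution with 4 df = 0.787172.
Step 6: alpha = 0.1. fail to reject H0.

rho = 0.1429, p = 0.787172, fail to reject H0 at alpha = 0.1.


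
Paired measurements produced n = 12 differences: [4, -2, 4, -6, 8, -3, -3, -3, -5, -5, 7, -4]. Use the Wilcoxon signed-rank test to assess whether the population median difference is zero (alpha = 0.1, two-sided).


Step 1: Drop any zero differences (none here) and take |d_i|.
|d| = [4, 2, 4, 6, 8, 3, 3, 3, 5, 5, 7, 4]
Step 2: Midrank |d_i| (ties get averaged ranks).
ranks: |4|->6, |2|->1, |4|->6, |6|->10, |8|->12, |3|->3, |3|->3, |3|->3, |5|->8.5, |5|->8.5, |7|->11, |4|->6
Step 3: Attach original signs; sum ranks with positive sign and with negative sign.
W+ = 6 + 6 + 12 + 11 = 35
W- = 1 + 10 + 3 + 3 + 3 + 8.5 + 8.5 + 6 = 43
(Check: W+ + W- = 78 should equal n(n+1)/2 = 78.)
Step 4: Test statistic W = min(W+, W-) = 35.
Step 5: Ties in |d|, so use the tie-corrected normal approximation.
        E[W] = n(n+1)/4 = 12*13/4 = 39.
        Tie groups: |d|=3 (t=3), |d|=4 (t=3), |d|=5 (t=2); sum(t^3 - t) = 54.
        Var[W] = n(n+1)(2n+1)/24 - sum(t^3-t)/48 = 3900/24 - 54/48 = 161.375.
        z = (W - E[W]) / sqrt(Var[W]) = (35 - 39) / 12.7033 = -0.3149.
        Two-sided p = 2*Phi(z) = 0.752855.
Step 6: alpha = 0.1. fail to reject H0.

W+ = 35, W- = 43, W = min = 35, p = 0.752855, fail to reject H0.


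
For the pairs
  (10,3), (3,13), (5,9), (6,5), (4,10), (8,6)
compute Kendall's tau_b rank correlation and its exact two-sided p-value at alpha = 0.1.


Step 1: Enumerate the 15 unordered pairs (i,j) with i<j and classify each by sign(x_j-x_i) * sign(y_j-y_i).
  (1,2):dx=-7,dy=+10->D; (1,3):dx=-5,dy=+6->D; (1,4):dx=-4,dy=+2->D; (1,5):dx=-6,dy=+7->D
  (1,6):dx=-2,dy=+3->D; (2,3):dx=+2,dy=-4->D; (2,4):dx=+3,dy=-8->D; (2,5):dx=+1,dy=-3->D
  (2,6):dx=+5,dy=-7->D; (3,4):dx=+1,dy=-4->D; (3,5):dx=-1,dy=+1->D; (3,6):dx=+3,dy=-3->D
  (4,5):dx=-2,dy=+5->D; (4,6):dx=+2,dy=+1->C; (5,6):dx=+4,dy=-4->D
Step 2: C = 1, D = 14, total pairs = 15.
Step 3: tau = (C - D)/(n(n-1)/2) = (1 - 14)/15 = -0.866667.
Step 4: Exact two-sided p-value (enumerate n! = 720 permutations of y under H0): p = 0.016667.
Step 5: alpha = 0.1. reject H0.

tau_b = -0.8667 (C=1, D=14), p = 0.016667, reject H0.


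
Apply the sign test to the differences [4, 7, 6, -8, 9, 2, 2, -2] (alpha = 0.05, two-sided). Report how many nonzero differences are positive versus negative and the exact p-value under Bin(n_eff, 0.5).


Step 1: Discard zero differences. Original n = 8; n_eff = number of nonzero differences = 8.
Nonzero differences (with sign): +4, +7, +6, -8, +9, +2, +2, -2
Step 2: Count signs: positive = 6, negative = 2.
Step 3: Under H0: P(positive) = 0.5, so the number of positives S ~ Bin(8, 0.5).
Step 4: Two-sided exact p-value = sum of Bin(8,0.5) probabilities at or below the observed probability = 0.289062.
Step 5: alpha = 0.05. fail to reject H0.

n_eff = 8, pos = 6, neg = 2, p = 0.289062, fail to reject H0.


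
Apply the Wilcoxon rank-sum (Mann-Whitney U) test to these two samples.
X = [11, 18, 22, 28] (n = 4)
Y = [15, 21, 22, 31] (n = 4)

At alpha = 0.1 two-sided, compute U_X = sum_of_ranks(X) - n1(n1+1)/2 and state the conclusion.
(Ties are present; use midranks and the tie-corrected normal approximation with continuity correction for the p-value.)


Step 1: Combine and sort all 8 observations; assign midranks.
sorted (value, group): (11,X), (15,Y), (18,X), (21,Y), (22,X), (22,Y), (28,X), (31,Y)
ranks: 11->1, 15->2, 18->3, 21->4, 22->5.5, 22->5.5, 28->7, 31->8
Step 2: Rank sum for X: R1 = 1 + 3 + 5.5 + 7 = 16.5.
Step 3: U_X = R1 - n1(n1+1)/2 = 16.5 - 4*5/2 = 16.5 - 10 = 6.5.
       U_Y = n1*n2 - U_X = 16 - 6.5 = 9.5.
Step 4: Ties are present, so use the tie-corrected normal approximation (with continuity correction) for the p-value.
Step 5: p-value = 0.771503; compare to alpha = 0.1. fail to reject H0.

U_X = 6.5, p = 0.771503, fail to reject H0 at alpha = 0.1.


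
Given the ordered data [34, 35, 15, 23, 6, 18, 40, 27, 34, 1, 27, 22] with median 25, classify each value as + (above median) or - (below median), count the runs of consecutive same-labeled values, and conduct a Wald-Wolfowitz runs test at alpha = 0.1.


Step 1: Compute median = 25; label A = above, B = below.
Labels in order: AABBBBAAABAB  (n_A = 6, n_B = 6)
Step 2: Count runs R = 6.
Step 3: Under H0 (random ordering), E[R] = 2*n_A*n_B/(n_A+n_B) + 1 = 2*6*6/12 + 1 = 7.0000.
        Var[R] = 2*n_A*n_B*(2*n_A*n_B - n_A - n_B) / ((n_A+n_B)^2 * (n_A+n_B-1)) = 4320/1584 = 2.7273.
        SD[R] = 1.6514.
Step 4: Continuity-corrected z = (R + 0.5 - E[R]) / SD[R] = (6 + 0.5 - 7.0000) / 1.6514 = -0.3028.
Step 5: Two-sided p-value via normal approximation = 2*(1 - Phi(|z|)) = 0.762069.
Step 6: alpha = 0.1. fail to reject H0.

R = 6, z = -0.3028, p = 0.762069, fail to reject H0.


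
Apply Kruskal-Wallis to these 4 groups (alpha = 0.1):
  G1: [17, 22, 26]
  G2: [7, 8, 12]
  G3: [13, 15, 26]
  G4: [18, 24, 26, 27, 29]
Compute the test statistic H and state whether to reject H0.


Step 1: Combine all N = 14 observations and assign midranks.
sorted (value, group, rank): (7,G2,1), (8,G2,2), (12,G2,3), (13,G3,4), (15,G3,5), (17,G1,6), (18,G4,7), (22,G1,8), (24,G4,9), (26,G1,11), (26,G3,11), (26,G4,11), (27,G4,13), (29,G4,14)
Step 2: Sum ranks within each group.
R_1 = 25 (n_1 = 3)
R_2 = 6 (n_2 = 3)
R_3 = 20 (n_3 = 3)
R_4 = 54 (n_4 = 5)
Step 3: H = 12/(N(N+1)) * sum(R_i^2/n_i) - 3(N+1)
     = 12/(14*15) * (25^2/3 + 6^2/3 + 20^2/3 + 54^2/5) - 3*15
     = 0.057143 * 936.867 - 45
     = 8.535238.
Step 4: Ties present; correction factor C = 1 - 24/(14^3 - 14) = 0.991209. Corrected H = 8.535238 / 0.991209 = 8.610939.
Step 5: Under H0, H ~ chi^2(3); p-value = 0.034937.
Step 6: alpha = 0.1. reject H0.

H = 8.6109, df = 3, p = 0.034937, reject H0.


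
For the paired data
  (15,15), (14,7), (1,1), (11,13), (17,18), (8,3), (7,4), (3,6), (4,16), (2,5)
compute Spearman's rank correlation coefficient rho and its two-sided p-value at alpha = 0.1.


Step 1: Rank x and y separately (midranks; no ties here).
rank(x): 15->9, 14->8, 1->1, 11->7, 17->10, 8->6, 7->5, 3->3, 4->4, 2->2
rank(y): 15->8, 7->6, 1->1, 13->7, 18->10, 3->2, 4->3, 6->5, 16->9, 5->4
Step 2: d_i = R_x(i) - R_y(i); compute d_i^2.
  (9-8)^2=1, (8-6)^2=4, (1-1)^2=0, (7-7)^2=0, (10-10)^2=0, (6-2)^2=16, (5-3)^2=4, (3-5)^2=4, (4-9)^2=25, (2-4)^2=4
sum(d^2) = 58.
Step 3: rho = 1 - 6*58 / (10*(10^2 - 1)) = 1 - 348/990 = 0.648485.
Step 4: Under H0, t = rho * sqrt((n-2)/(1-rho^2)) = 2.4095 ~ t(8).
Step 5: Two-sided p-value from the t-distribution with 8 df = 0.042540.
Step 6: alpha = 0.1. reject H0.

rho = 0.6485, p = 0.042540, reject H0 at alpha = 0.1.


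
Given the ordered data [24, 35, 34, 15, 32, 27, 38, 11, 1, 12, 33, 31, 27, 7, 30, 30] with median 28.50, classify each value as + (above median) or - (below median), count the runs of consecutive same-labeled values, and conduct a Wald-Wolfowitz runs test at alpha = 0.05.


Step 1: Compute median = 28.50; label A = above, B = below.
Labels in order: BAABABABBBAABBAA  (n_A = 8, n_B = 8)
Step 2: Count runs R = 10.
Step 3: Under H0 (random ordering), E[R] = 2*n_A*n_B/(n_A+n_B) + 1 = 2*8*8/16 + 1 = 9.0000.
        Var[R] = 2*n_A*n_B*(2*n_A*n_B - n_A - n_B) / ((n_A+n_B)^2 * (n_A+n_B-1)) = 14336/3840 = 3.7333.
        SD[R] = 1.9322.
Step 4: Continuity-corrected z = (R - 0.5 - E[R]) / SD[R] = (10 - 0.5 - 9.0000) / 1.9322 = 0.2588.
Step 5: Two-sided p-value via normal approximation = 2*(1 - Phi(|z|)) = 0.795809.
Step 6: alpha = 0.05. fail to reject H0.

R = 10, z = 0.2588, p = 0.795809, fail to reject H0.


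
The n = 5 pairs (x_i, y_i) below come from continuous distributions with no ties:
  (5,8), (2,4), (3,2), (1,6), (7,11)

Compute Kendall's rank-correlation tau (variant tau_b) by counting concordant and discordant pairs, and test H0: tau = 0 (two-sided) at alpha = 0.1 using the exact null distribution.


Step 1: Enumerate the 10 unordered pairs (i,j) with i<j and classify each by sign(x_j-x_i) * sign(y_j-y_i).
  (1,2):dx=-3,dy=-4->C; (1,3):dx=-2,dy=-6->C; (1,4):dx=-4,dy=-2->C; (1,5):dx=+2,dy=+3->C
  (2,3):dx=+1,dy=-2->D; (2,4):dx=-1,dy=+2->D; (2,5):dx=+5,dy=+7->C; (3,4):dx=-2,dy=+4->D
  (3,5):dx=+4,dy=+9->C; (4,5):dx=+6,dy=+5->C
Step 2: C = 7, D = 3, total pairs = 10.
Step 3: tau = (C - D)/(n(n-1)/2) = (7 - 3)/10 = 0.400000.
Step 4: Exact two-sided p-value (enumerate n! = 120 permutations of y under H0): p = 0.483333.
Step 5: alpha = 0.1. fail to reject H0.

tau_b = 0.4000 (C=7, D=3), p = 0.483333, fail to reject H0.


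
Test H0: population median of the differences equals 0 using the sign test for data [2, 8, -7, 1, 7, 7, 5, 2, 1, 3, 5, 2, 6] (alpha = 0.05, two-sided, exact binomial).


Step 1: Discard zero differences. Original n = 13; n_eff = number of nonzero differences = 13.
Nonzero differences (with sign): +2, +8, -7, +1, +7, +7, +5, +2, +1, +3, +5, +2, +6
Step 2: Count signs: positive = 12, negative = 1.
Step 3: Under H0: P(positive) = 0.5, so the number of positives S ~ Bin(13, 0.5).
Step 4: Two-sided exact p-value = sum of Bin(13,0.5) probabilities at or below the observed probability = 0.003418.
Step 5: alpha = 0.05. reject H0.

n_eff = 13, pos = 12, neg = 1, p = 0.003418, reject H0.


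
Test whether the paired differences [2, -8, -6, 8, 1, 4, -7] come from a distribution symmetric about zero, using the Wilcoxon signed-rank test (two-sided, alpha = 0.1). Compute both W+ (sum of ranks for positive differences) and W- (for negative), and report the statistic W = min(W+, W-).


Step 1: Drop any zero differences (none here) and take |d_i|.
|d| = [2, 8, 6, 8, 1, 4, 7]
Step 2: Midrank |d_i| (ties get averaged ranks).
ranks: |2|->2, |8|->6.5, |6|->4, |8|->6.5, |1|->1, |4|->3, |7|->5
Step 3: Attach original signs; sum ranks with positive sign and with negative sign.
W+ = 2 + 6.5 + 1 + 3 = 12.5
W- = 6.5 + 4 + 5 = 15.5
(Check: W+ + W- = 28 should equal n(n+1)/2 = 28.)
Step 4: Test statistic W = min(W+, W-) = 12.5.
Step 5: Ties in |d|, so use the tie-corrected normal approximation.
        E[W] = n(n+1)/4 = 7*8/4 = 14.
        Tie groups: |d|=8 (t=2); sum(t^3 - t) = 6.
        Var[W] = n(n+1)(2n+1)/24 - sum(t^3-t)/48 = 840/24 - 6/48 = 34.875.
        z = (W - E[W]) / sqrt(Var[W]) = (12.5 - 14) / 5.9055 = -0.2540.
        Two-sided p = 2*Phi(z) = 0.799495.
Step 6: alpha = 0.1. fail to reject H0.

W+ = 12.5, W- = 15.5, W = min = 12.5, p = 0.799495, fail to reject H0.
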